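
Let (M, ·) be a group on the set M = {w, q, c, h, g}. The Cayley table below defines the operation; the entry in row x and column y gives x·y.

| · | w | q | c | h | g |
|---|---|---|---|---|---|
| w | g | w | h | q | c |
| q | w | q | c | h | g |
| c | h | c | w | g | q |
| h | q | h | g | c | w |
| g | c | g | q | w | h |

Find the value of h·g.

Read row h, column g: h·g = w.

w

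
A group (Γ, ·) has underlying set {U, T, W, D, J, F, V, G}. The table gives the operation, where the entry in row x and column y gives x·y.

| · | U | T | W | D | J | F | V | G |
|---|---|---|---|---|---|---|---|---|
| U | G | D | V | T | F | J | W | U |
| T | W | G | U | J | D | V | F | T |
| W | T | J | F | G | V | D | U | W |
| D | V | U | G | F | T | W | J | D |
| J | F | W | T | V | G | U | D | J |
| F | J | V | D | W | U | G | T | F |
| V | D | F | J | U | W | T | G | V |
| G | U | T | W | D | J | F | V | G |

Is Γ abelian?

W·T = J but T·W = U.
Since W and T do not commute, Γ is not abelian.

No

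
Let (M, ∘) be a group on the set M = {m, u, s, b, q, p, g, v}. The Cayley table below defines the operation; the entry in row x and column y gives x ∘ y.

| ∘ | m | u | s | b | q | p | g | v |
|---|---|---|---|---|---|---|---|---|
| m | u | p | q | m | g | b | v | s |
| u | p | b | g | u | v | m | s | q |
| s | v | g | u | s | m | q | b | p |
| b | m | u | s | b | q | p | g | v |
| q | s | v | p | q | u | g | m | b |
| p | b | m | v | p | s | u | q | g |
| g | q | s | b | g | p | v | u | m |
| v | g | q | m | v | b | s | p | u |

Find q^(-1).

First locate the identity: row b matches the header, so b is the identity.
Scan row q for b: q ∘ v = b. Hence q^(-1) = v.
(Structurally, M here is isomorphic to the quaternion group Q_8.)

v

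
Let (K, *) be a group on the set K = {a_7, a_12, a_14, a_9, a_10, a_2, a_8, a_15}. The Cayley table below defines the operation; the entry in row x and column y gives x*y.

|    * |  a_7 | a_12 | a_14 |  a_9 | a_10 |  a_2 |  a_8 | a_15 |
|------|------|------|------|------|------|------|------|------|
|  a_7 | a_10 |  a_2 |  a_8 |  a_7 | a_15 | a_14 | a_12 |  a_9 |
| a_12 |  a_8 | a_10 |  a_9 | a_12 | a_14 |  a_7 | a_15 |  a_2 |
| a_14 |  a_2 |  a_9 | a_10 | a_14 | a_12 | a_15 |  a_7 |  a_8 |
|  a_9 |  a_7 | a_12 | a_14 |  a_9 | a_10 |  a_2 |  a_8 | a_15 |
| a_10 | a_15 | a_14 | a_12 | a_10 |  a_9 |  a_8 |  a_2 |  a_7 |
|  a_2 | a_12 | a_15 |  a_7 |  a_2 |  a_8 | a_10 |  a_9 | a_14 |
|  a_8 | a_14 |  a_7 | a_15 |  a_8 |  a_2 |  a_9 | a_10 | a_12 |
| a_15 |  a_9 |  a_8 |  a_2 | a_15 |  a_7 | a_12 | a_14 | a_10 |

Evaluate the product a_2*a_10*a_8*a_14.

a_12

a_2*a_10 = a_8
a_8*a_8 = a_10
a_10*a_14 = a_12
(Structurally, K here is isomorphic to the quaternion group Q_8.)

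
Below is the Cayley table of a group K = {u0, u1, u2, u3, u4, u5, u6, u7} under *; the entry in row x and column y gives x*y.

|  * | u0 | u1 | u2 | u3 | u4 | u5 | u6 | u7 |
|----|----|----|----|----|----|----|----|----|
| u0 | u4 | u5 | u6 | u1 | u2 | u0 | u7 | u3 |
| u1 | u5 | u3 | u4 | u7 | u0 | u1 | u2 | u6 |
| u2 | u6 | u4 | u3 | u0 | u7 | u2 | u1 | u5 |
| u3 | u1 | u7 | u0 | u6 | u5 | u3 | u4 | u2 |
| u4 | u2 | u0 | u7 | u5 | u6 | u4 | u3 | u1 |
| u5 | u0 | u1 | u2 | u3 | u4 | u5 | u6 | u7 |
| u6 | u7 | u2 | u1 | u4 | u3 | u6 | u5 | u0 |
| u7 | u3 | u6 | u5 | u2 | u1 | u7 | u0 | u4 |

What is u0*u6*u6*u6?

u7

u0*u6 = u7
u7*u6 = u0
u0*u6 = u7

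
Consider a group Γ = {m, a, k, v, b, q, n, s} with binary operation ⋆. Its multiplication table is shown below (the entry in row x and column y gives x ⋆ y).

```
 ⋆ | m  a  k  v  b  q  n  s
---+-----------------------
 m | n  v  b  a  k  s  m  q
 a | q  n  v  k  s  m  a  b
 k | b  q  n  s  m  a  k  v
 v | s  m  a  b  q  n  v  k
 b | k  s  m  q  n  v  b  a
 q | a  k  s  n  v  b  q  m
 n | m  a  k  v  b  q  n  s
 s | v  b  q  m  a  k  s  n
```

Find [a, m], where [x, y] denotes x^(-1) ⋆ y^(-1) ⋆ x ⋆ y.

b

Identity is n; from the table a^(-1) = a and m^(-1) = m.
a ⋆ m = q
q ⋆ a = k
k ⋆ m = b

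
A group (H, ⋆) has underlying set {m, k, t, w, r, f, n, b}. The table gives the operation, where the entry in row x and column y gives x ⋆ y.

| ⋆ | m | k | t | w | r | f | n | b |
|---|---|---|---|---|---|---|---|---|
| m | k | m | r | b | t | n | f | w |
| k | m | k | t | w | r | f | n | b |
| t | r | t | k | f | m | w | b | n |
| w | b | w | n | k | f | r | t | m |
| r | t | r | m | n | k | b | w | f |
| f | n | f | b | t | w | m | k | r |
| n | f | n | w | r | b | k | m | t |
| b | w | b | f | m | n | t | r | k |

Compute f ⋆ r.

Read row f, column r: f ⋆ r = w.

w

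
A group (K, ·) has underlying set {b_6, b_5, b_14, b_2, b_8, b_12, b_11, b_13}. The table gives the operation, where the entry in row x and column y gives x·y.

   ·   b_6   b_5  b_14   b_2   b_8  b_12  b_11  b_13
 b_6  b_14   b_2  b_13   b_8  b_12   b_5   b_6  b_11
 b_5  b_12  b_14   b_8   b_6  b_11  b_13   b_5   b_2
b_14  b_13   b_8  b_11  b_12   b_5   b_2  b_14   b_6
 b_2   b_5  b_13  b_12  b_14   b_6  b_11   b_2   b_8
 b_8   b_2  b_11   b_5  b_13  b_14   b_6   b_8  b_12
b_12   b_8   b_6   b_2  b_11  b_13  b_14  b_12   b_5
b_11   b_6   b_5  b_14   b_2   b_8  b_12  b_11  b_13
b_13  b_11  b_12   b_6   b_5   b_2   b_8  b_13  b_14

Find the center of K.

An element z is central iff its row equals its column in the table.
For b_5: b_5·b_2 = b_6 ≠ b_13 = b_2·b_5, so b_5 ∉ Z.
Checking each element this way leaves Z(K) = {b_11, b_14}.
(Structurally, K here is isomorphic to the quaternion group Q_8.)

{b_11, b_14}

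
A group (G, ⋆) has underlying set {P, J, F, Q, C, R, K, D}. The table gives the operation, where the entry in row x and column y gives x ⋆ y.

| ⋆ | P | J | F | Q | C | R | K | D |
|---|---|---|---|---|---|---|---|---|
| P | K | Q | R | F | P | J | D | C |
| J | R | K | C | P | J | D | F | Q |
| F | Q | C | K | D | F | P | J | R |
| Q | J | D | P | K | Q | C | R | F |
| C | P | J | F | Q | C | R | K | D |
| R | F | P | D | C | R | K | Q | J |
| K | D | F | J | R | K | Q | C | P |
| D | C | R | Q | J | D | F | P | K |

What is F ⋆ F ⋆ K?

F ⋆ F = K
K ⋆ K = C

C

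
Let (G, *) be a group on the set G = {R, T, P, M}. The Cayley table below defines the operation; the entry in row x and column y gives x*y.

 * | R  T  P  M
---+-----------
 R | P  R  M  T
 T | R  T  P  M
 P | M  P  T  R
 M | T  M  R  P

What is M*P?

Read row M, column P: M*P = R.
(Structurally, G here is isomorphic to the cyclic group Z_4.)

R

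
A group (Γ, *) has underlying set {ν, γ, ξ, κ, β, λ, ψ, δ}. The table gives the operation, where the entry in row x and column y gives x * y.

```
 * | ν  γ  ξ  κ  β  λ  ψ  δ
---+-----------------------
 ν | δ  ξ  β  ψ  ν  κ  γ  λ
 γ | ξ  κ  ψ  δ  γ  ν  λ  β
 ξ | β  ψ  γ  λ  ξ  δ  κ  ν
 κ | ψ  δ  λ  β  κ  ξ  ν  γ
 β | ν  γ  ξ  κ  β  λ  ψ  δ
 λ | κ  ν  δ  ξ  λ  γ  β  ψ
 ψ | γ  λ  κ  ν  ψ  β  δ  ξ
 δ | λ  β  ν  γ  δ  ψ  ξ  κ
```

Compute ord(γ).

4

The identity element is β (its row matches the header).
γ^1 = γ
γ^2 = γ * γ = κ
γ^3 = κ * γ = δ
γ^4 = δ * γ = β
The first power of γ equal to the identity is γ^4, so ord(γ) = 4.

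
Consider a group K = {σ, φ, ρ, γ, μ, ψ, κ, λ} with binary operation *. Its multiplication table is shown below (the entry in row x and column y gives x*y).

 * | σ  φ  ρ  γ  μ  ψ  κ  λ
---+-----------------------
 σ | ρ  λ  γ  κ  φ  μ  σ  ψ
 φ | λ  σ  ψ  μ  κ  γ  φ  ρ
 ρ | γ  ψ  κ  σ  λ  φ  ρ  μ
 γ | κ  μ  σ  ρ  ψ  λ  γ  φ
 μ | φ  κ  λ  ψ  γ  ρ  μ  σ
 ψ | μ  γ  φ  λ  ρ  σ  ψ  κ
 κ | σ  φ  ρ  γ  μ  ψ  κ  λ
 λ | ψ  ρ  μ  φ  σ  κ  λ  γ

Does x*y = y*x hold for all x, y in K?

Check whether the table is symmetric across its main diagonal.
Every entry (row x, col y) equals the entry (row y, col x), so K is abelian.
(In fact K ≅ the cyclic group Z_8.)

Yes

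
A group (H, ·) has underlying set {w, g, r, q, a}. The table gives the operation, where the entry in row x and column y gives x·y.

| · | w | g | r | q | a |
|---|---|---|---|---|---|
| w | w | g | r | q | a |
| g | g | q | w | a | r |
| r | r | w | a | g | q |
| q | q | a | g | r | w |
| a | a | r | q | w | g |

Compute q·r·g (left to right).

q

q·r = g
g·g = q
(Structurally, H here is isomorphic to the cyclic group Z_5.)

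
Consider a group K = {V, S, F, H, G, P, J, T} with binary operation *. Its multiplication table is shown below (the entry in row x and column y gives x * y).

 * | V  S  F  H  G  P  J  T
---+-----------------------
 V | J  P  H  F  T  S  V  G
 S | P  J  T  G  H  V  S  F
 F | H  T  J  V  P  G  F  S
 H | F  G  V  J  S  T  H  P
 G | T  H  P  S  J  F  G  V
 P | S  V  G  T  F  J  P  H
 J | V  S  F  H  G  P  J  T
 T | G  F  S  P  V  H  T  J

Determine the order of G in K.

2

The identity element is J (its row matches the header).
G^1 = G
G^2 = G * G = J
The first power of G equal to the identity is G^2, so ord(G) = 2.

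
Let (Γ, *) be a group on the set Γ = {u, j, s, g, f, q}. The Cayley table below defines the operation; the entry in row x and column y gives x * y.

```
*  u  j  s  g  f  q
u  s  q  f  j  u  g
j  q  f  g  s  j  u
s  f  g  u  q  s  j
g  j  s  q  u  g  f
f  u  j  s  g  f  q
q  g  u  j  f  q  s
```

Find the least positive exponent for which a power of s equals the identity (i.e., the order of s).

3

The identity element is f (its row matches the header).
s^1 = s
s^2 = s * s = u
s^3 = u * s = f
The first power of s equal to the identity is s^3, so ord(s) = 3.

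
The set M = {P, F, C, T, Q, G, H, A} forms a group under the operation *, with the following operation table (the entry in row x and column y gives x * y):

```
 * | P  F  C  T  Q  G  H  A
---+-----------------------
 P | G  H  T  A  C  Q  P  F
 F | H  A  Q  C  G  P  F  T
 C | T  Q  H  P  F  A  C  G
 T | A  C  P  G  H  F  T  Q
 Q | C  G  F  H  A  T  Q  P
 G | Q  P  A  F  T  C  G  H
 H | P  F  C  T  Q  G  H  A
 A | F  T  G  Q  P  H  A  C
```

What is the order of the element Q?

8

The identity element is H (its row matches the header).
Q^1 = Q
Q^2 = Q * Q = A
Q^3 = A * Q = P
Q^4 = P * Q = C
Q^5 = C * Q = F
Q^6 = F * Q = G
Q^7 = G * Q = T
Q^8 = T * Q = H
The first power of Q equal to the identity is Q^8, so ord(Q) = 8.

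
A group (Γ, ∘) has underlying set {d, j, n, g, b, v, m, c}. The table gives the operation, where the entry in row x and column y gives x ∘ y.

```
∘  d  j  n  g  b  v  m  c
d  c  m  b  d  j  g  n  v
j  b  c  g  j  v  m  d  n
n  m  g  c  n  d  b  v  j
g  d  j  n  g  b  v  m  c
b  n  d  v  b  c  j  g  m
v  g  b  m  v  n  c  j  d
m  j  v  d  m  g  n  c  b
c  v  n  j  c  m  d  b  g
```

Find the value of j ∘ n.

Read row j, column n: j ∘ n = g.

g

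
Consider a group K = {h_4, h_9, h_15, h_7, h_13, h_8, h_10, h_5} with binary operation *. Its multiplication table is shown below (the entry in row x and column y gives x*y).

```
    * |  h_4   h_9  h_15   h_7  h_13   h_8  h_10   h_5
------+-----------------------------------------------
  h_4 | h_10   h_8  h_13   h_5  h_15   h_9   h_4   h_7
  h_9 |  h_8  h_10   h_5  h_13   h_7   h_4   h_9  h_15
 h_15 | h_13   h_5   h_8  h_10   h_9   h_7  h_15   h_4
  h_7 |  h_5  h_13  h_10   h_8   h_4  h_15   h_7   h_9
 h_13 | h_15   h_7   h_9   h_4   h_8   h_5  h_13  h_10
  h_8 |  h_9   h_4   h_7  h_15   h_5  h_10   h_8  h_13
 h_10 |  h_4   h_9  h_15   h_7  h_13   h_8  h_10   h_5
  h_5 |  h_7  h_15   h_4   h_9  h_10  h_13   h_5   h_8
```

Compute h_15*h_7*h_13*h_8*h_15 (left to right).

h_15*h_7 = h_10
h_10*h_13 = h_13
h_13*h_8 = h_5
h_5*h_15 = h_4
(Structurally, K here is isomorphic to Z_2 x Z_4.)

h_4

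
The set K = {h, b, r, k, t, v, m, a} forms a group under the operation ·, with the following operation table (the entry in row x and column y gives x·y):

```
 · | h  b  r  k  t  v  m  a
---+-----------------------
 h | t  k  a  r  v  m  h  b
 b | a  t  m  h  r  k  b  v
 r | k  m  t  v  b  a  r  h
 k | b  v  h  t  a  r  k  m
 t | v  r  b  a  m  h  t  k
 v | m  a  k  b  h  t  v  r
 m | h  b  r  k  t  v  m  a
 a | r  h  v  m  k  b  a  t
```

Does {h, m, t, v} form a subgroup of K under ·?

Yes

{h, m, t, v} contains the identity m.
Checking products: every product of two elements of {h, m, t, v} (read from the table) lies in {h, m, t, v}, so the set is closed.
In a finite group, a nonempty closed subset is a subgroup. So {h, m, t, v} ≤ K.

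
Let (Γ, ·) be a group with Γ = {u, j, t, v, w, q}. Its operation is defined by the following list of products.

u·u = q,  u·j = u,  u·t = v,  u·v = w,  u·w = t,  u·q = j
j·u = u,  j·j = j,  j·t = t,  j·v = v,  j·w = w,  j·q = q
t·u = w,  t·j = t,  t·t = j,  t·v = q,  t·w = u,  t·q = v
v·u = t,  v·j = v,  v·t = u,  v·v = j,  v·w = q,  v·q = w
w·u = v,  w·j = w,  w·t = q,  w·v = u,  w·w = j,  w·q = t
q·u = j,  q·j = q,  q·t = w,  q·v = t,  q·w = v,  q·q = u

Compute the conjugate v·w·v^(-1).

The identity is j. In row v, the entry j sits in column v, so v^(-1) = v.
v·w = q
q·v = t
(Structurally, Γ here is isomorphic to the symmetric group S_3.)

t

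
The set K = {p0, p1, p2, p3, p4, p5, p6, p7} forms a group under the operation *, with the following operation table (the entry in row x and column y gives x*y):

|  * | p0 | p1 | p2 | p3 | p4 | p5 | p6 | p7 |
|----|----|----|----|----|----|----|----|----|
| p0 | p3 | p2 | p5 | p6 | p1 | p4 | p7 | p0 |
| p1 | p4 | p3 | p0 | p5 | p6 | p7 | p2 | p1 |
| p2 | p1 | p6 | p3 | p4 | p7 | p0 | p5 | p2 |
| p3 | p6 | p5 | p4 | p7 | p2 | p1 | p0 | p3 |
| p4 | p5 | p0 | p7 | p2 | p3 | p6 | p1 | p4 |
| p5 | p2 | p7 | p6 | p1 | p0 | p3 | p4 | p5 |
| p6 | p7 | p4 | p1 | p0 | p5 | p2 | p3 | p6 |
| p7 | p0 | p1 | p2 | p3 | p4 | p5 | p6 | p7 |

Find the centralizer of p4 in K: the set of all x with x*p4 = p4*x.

Compare row p4 with column p4 entry by entry.
p2*p4 = p7 = p4*p2, so p2 commutes with p4.
p0*p4 = p1 but p4*p0 = p5, so p0 does not.
Collecting the elements that commute with p4: C(p4) = {p2, p3, p4, p7}.
(Structurally, K here is isomorphic to the quaternion group Q_8.)

{p2, p3, p4, p7}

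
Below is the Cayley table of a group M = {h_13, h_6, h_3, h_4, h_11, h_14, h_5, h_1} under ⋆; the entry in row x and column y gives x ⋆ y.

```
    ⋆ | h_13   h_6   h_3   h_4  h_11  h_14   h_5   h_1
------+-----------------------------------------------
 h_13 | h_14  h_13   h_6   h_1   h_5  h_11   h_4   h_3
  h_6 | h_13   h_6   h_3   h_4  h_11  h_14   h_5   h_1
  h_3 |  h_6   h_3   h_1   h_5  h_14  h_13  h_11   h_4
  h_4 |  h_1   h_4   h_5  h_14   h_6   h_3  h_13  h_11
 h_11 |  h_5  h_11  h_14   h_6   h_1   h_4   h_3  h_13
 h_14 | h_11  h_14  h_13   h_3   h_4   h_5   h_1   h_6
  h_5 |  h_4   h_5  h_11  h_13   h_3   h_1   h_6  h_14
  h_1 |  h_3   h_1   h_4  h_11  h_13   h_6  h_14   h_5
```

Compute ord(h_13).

8

The identity element is h_6 (its row matches the header).
h_13^1 = h_13
h_13^2 = h_13 ⋆ h_13 = h_14
h_13^3 = h_14 ⋆ h_13 = h_11
h_13^4 = h_11 ⋆ h_13 = h_5
h_13^5 = h_5 ⋆ h_13 = h_4
h_13^6 = h_4 ⋆ h_13 = h_1
h_13^7 = h_1 ⋆ h_13 = h_3
h_13^8 = h_3 ⋆ h_13 = h_6
The first power of h_13 equal to the identity is h_13^8, so ord(h_13) = 8.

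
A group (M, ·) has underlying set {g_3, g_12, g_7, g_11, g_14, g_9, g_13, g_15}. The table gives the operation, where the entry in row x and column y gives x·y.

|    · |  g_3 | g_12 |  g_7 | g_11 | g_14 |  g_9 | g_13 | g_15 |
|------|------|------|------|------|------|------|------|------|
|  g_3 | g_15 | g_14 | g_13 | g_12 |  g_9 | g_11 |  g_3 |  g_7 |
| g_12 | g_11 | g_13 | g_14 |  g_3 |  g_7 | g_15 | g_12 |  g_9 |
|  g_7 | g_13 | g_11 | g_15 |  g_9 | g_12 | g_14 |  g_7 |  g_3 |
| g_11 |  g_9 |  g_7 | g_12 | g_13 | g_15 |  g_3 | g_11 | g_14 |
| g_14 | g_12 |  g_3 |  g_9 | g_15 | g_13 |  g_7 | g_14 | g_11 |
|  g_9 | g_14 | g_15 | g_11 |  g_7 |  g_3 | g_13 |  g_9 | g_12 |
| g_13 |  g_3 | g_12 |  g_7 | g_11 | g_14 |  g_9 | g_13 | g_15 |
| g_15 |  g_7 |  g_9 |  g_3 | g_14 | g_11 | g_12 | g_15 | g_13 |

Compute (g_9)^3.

g_9^1 = g_9
g_9^2 = g_9·g_9 = g_13
g_9^3 = g_13·g_9 = g_9

g_9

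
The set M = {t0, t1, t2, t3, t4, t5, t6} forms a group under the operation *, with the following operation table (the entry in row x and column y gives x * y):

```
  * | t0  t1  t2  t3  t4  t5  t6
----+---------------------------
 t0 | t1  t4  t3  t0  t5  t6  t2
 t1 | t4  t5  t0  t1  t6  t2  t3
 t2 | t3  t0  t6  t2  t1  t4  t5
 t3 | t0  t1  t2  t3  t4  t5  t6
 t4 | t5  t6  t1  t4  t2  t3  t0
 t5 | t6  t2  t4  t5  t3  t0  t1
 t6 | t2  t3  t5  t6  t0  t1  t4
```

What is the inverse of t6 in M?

t1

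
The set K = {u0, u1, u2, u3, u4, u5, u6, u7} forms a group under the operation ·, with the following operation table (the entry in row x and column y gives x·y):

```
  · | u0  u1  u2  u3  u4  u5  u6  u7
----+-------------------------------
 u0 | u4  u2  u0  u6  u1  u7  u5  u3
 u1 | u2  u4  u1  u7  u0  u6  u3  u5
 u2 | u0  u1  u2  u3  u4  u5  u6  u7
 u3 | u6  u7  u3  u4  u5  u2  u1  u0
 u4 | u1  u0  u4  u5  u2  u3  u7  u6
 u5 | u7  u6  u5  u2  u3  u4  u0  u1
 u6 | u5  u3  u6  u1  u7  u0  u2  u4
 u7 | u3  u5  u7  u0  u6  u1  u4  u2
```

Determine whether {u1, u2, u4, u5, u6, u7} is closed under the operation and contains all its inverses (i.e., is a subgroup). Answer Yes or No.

u4·u1 = u0, which is not in {u1, u2, u4, u5, u6, u7}.
The subset is not closed under ·, so it is not a subgroup.

No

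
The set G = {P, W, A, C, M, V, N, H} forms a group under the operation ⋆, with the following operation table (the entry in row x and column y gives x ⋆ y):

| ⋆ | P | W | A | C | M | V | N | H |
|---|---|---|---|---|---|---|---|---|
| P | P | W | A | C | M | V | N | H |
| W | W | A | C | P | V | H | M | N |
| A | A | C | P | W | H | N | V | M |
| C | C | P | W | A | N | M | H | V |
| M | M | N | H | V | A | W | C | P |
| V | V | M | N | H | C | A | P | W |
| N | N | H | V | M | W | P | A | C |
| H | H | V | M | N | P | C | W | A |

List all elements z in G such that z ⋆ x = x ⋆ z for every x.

An element z is central iff its row equals its column in the table.
For M: M ⋆ V = W ≠ C = V ⋆ M, so M ∉ Z.
Checking each element this way leaves Z(G) = {A, P}.
(Structurally, G here is isomorphic to the quaternion group Q_8.)

{A, P}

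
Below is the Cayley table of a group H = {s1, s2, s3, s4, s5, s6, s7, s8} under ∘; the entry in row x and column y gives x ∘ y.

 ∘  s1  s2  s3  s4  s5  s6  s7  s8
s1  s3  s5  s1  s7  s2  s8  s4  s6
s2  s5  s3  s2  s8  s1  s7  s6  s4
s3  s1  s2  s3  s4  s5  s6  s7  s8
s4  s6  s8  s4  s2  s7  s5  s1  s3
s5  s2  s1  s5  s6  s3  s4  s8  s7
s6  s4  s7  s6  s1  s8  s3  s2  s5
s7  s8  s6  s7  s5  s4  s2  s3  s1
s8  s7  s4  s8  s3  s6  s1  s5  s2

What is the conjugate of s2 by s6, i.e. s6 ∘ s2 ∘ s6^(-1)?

The identity is s3. In row s6, the entry s3 sits in column s6, so s6^(-1) = s6.
s6 ∘ s2 = s7
s7 ∘ s6 = s2

s2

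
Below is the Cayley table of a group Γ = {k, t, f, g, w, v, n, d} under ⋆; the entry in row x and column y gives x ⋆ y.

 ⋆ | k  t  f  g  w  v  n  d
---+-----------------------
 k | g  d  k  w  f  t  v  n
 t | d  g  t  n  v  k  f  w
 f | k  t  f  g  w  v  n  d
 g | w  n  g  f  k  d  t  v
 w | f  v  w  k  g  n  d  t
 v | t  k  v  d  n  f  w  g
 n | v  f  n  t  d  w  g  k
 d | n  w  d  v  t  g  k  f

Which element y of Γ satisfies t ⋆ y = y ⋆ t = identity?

First locate the identity: row f matches the header, so f is the identity.
Scan row t for f: t ⋆ n = f. Hence t^(-1) = n.

n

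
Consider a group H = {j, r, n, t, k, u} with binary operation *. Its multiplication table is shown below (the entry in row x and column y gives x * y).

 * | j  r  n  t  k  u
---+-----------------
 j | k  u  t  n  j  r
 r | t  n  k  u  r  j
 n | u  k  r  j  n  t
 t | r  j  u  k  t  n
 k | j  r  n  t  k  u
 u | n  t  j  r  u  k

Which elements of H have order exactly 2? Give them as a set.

Identity is k. Compute the order of each non-identity element by repeated multiplication:
  j: j → k  (order 2)
  r: r → n → k  (order 3)
  n: n → r → k  (order 3)
  t: t → k  (order 2)
  u: u → k  (order 2)
Elements of order 2: {j, t, u}.

{j, t, u}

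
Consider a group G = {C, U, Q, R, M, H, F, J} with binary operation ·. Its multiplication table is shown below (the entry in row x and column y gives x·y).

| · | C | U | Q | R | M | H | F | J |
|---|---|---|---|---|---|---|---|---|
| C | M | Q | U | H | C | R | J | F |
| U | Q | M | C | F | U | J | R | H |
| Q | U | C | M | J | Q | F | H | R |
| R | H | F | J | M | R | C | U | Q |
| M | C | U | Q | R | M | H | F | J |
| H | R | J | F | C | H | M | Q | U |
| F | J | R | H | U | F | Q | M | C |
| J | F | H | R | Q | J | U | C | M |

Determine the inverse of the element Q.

First locate the identity: row M matches the header, so M is the identity.
Scan row Q for M: Q·Q = M. Hence Q^(-1) = Q.
(Structurally, G here is isomorphic to the elementary abelian group (Z_2)^3.)

Q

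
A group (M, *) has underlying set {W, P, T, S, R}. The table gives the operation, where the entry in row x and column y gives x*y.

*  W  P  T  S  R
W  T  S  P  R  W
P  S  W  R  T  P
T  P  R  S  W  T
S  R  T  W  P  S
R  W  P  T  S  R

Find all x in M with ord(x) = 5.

Identity is R. Compute the order of each non-identity element by repeated multiplication:
  W: W → T → P → S → R  (order 5)
  P: P → W → S → T → R  (order 5)
  T: T → S → W → P → R  (order 5)
  S: S → P → T → W → R  (order 5)
Elements of order 5: {P, S, T, W}.

{P, S, T, W}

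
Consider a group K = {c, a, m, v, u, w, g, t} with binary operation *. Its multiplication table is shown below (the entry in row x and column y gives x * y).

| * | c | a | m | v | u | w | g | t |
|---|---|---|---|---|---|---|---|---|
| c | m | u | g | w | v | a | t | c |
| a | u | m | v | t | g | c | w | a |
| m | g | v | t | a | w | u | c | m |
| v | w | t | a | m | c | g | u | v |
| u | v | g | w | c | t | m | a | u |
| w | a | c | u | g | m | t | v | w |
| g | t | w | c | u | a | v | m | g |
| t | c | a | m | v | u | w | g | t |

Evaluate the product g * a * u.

m

g * a = w
w * u = m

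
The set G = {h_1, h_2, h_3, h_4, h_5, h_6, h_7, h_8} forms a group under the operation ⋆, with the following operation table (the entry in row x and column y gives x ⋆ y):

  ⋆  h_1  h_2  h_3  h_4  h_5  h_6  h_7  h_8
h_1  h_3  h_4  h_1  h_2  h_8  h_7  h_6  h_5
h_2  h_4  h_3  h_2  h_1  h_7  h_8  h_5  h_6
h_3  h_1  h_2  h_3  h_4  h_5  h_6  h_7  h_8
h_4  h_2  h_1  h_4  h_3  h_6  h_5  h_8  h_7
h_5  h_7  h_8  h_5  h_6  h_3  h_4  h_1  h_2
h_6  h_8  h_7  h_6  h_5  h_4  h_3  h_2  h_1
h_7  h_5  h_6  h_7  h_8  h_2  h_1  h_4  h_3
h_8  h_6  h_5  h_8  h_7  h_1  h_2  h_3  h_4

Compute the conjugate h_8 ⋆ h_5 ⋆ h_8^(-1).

The identity is h_3. In row h_8, the entry h_3 sits in column h_7, so h_8^(-1) = h_7.
h_8 ⋆ h_5 = h_1
h_1 ⋆ h_7 = h_6

h_6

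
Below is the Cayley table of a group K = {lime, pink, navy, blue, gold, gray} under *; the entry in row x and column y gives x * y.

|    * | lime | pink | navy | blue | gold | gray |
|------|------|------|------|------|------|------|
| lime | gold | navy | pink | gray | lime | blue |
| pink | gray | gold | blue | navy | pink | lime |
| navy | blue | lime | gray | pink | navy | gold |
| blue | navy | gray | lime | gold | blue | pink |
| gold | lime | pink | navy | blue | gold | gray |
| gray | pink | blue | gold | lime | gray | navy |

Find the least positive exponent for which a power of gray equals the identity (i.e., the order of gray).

3

The identity element is gold (its row matches the header).
gray^1 = gray
gray^2 = gray * gray = navy
gray^3 = navy * gray = gold
The first power of gray equal to the identity is gray^3, so ord(gray) = 3.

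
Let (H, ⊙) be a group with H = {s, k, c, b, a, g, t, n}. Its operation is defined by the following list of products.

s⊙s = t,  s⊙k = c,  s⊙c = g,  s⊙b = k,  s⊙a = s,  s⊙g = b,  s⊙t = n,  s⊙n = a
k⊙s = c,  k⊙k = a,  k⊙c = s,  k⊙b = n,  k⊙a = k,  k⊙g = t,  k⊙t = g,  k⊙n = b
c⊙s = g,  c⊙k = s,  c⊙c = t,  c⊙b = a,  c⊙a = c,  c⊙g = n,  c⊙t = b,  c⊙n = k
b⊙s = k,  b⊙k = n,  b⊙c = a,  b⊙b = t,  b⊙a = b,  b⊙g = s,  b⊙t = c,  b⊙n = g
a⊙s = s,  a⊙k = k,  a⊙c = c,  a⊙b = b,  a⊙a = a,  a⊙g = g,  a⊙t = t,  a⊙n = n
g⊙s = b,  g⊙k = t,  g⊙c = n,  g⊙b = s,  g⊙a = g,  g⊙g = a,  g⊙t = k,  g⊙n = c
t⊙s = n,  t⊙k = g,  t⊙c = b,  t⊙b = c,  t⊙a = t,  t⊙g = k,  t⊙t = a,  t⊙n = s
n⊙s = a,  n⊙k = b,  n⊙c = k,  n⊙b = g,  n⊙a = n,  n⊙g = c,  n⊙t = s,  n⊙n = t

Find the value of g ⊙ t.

Read row g, column t: g ⊙ t = k.
(Structurally, H here is isomorphic to Z_2 x Z_4.)

k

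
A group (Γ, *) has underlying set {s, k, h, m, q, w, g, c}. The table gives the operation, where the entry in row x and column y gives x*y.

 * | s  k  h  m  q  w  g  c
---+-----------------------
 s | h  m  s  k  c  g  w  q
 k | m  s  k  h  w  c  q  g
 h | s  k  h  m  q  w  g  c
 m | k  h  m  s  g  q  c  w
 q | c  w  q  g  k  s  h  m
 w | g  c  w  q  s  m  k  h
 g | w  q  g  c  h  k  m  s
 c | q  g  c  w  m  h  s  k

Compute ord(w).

The identity element is h (its row matches the header).
w^1 = w
w^2 = w*w = m
w^3 = m*w = q
w^4 = q*w = s
w^5 = s*w = g
w^6 = g*w = k
w^7 = k*w = c
w^8 = c*w = h
The first power of w equal to the identity is w^8, so ord(w) = 8.
(Structurally, Γ here is isomorphic to the cyclic group Z_8.)

8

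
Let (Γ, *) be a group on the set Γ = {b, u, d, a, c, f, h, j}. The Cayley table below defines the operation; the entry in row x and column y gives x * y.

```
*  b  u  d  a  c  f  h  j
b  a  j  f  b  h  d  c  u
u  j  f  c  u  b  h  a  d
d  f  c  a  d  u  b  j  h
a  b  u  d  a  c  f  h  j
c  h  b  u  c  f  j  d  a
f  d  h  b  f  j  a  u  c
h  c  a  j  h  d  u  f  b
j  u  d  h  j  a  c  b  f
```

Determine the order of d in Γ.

The identity element is a (its row matches the header).
d^1 = d
d^2 = d * d = a
The first power of d equal to the identity is d^2, so ord(d) = 2.

2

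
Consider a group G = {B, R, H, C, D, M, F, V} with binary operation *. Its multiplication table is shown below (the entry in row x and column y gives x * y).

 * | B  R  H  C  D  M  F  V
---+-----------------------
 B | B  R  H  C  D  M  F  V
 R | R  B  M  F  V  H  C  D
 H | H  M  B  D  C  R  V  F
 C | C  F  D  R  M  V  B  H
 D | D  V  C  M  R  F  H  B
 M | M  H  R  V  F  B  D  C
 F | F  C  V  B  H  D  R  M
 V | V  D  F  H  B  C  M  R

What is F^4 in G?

F^1 = F
F^2 = F * F = R
F^3 = R * F = C
F^4 = C * F = B

B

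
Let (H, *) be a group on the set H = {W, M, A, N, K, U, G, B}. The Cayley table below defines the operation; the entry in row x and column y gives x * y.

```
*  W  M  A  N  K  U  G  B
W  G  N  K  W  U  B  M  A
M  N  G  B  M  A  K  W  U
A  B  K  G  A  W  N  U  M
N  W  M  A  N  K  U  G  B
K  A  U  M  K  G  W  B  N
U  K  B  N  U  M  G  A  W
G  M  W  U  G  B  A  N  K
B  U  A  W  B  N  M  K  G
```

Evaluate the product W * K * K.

W * K = U
U * K = M

M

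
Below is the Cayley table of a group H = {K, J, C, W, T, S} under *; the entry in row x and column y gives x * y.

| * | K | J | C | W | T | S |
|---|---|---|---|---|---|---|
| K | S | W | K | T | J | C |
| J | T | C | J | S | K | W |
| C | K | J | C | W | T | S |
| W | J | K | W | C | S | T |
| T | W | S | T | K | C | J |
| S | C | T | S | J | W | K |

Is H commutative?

No

K * W = T but W * K = J.
Since K and W do not commute, H is not abelian.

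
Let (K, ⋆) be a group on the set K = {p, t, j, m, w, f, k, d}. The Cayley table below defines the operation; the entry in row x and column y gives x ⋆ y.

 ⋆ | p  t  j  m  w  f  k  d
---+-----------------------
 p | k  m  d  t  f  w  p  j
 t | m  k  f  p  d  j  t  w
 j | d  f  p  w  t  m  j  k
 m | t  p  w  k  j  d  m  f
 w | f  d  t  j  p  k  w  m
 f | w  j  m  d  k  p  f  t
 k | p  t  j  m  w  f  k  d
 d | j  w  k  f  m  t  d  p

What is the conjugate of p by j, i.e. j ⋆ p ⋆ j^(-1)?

The identity is k. In row j, the entry k sits in column d, so j^(-1) = d.
j ⋆ p = d
d ⋆ d = p
(Structurally, K here is isomorphic to Z_2 x Z_4.)

p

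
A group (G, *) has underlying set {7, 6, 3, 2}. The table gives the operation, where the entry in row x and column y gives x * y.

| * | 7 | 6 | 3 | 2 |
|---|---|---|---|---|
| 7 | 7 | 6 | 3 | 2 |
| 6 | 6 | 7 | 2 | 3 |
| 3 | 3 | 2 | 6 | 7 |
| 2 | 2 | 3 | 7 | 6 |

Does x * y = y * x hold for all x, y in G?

Check whether the table is symmetric across its main diagonal.
Every entry (row x, col y) equals the entry (row y, col x), so G is abelian.

Yes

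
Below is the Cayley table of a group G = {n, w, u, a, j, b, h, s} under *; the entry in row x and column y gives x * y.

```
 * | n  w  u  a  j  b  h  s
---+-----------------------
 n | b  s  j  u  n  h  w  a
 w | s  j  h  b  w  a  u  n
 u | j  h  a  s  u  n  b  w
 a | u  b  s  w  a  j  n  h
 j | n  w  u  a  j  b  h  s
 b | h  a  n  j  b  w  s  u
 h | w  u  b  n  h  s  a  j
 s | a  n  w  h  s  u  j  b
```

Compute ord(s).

8

The identity element is j (its row matches the header).
s^1 = s
s^2 = s * s = b
s^3 = b * s = u
s^4 = u * s = w
s^5 = w * s = n
s^6 = n * s = a
s^7 = a * s = h
s^8 = h * s = j
The first power of s equal to the identity is s^8, so ord(s) = 8.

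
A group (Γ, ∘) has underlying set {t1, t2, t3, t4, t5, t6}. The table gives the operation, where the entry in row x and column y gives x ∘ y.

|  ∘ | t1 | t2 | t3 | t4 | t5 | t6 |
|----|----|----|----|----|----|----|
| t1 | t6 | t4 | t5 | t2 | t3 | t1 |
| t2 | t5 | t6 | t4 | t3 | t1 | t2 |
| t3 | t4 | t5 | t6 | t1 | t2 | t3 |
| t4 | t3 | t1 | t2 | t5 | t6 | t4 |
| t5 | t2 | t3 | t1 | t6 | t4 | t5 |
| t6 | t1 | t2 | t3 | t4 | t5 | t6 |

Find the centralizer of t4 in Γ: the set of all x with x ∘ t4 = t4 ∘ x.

{t4, t5, t6}

Compare row t4 with column t4 entry by entry.
t5 ∘ t4 = t6 = t4 ∘ t5, so t5 commutes with t4.
t3 ∘ t4 = t1 but t4 ∘ t3 = t2, so t3 does not.
Collecting the elements that commute with t4: C(t4) = {t4, t5, t6}.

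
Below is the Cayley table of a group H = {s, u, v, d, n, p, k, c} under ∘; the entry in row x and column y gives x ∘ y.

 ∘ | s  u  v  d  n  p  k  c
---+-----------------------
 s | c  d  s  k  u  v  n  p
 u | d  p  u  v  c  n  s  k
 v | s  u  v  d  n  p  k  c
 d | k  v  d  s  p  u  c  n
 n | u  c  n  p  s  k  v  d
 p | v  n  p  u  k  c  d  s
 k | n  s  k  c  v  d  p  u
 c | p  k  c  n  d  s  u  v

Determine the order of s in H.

The identity element is v (its row matches the header).
s^1 = s
s^2 = s ∘ s = c
s^3 = c ∘ s = p
s^4 = p ∘ s = v
The first power of s equal to the identity is s^4, so ord(s) = 4.

4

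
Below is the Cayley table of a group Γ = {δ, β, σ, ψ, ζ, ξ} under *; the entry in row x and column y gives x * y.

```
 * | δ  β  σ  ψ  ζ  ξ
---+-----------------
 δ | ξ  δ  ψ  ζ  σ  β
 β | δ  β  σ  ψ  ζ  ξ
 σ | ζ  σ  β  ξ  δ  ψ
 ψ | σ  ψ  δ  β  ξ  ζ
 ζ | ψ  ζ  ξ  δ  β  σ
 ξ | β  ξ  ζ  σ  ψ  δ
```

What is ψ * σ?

δ

Read row ψ, column σ: ψ * σ = δ.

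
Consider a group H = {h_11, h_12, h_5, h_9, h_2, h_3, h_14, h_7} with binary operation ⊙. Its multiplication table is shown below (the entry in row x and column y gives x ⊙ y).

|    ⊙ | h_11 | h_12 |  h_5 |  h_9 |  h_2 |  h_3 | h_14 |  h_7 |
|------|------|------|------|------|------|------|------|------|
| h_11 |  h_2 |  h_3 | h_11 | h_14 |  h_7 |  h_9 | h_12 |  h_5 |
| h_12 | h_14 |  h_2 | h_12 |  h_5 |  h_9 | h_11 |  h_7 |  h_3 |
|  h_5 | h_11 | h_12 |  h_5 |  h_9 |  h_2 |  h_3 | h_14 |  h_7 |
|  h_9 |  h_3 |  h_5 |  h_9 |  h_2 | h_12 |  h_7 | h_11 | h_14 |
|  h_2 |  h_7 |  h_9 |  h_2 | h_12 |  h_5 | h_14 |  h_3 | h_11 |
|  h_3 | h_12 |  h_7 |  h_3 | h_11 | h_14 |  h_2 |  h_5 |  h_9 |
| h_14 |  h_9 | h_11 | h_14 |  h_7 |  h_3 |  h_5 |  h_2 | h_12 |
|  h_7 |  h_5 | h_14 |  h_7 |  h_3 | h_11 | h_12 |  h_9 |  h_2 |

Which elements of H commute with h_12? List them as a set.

{h_12, h_2, h_5, h_9}

Compare row h_12 with column h_12 entry by entry.
h_9 ⊙ h_12 = h_5 = h_12 ⊙ h_9, so h_9 commutes with h_12.
h_14 ⊙ h_12 = h_11 but h_12 ⊙ h_14 = h_7, so h_14 does not.
Collecting the elements that commute with h_12: C(h_12) = {h_12, h_2, h_5, h_9}.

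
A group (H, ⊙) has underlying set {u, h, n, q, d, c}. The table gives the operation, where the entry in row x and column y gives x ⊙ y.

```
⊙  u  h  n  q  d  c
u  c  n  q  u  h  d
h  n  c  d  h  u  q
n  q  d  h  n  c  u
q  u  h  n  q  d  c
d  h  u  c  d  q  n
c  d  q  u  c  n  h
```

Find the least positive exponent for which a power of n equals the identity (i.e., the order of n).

The identity element is q (its row matches the header).
n^1 = n
n^2 = n ⊙ n = h
n^3 = h ⊙ n = d
n^4 = d ⊙ n = c
n^5 = c ⊙ n = u
n^6 = u ⊙ n = q
The first power of n equal to the identity is n^6, so ord(n) = 6.

6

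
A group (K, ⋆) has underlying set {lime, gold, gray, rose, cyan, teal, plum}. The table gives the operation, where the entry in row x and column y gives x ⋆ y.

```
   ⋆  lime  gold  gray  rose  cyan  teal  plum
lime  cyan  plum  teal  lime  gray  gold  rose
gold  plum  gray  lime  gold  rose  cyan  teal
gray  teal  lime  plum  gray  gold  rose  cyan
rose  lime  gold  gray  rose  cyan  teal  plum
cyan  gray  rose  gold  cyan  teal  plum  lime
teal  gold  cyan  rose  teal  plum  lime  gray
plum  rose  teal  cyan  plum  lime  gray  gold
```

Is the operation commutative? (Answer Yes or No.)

Yes

Check whether the table is symmetric across its main diagonal.
Every entry (row x, col y) equals the entry (row y, col x), so K is abelian.
(In fact K ≅ the cyclic group Z_7.)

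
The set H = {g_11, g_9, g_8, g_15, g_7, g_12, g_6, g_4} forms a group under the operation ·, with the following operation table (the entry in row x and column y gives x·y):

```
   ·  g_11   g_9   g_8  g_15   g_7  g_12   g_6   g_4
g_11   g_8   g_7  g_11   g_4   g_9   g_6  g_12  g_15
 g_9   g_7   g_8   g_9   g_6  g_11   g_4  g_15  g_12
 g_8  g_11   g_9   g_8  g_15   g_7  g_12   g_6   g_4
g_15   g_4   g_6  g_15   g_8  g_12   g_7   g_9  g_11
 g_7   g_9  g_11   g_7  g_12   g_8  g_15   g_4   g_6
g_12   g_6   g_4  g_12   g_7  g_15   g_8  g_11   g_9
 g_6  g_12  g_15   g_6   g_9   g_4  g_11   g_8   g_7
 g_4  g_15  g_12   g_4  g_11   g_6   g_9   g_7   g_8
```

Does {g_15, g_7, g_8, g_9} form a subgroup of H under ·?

g_15·g_9 = g_6, which is not in {g_15, g_7, g_8, g_9}.
The subset is not closed under ·, so it is not a subgroup.

No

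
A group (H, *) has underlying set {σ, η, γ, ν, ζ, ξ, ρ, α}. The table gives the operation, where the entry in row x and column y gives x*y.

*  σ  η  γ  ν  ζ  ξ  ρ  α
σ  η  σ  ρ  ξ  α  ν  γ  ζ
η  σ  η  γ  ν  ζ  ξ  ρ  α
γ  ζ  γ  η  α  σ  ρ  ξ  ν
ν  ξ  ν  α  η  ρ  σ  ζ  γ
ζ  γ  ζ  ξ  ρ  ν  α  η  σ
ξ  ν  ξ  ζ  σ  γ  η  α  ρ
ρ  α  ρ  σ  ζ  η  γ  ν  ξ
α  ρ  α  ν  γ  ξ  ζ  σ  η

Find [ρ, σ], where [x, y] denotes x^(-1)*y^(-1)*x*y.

ν

Identity is η; from the table ρ^(-1) = ζ and σ^(-1) = σ.
ζ*σ = γ
γ*ρ = ξ
ξ*σ = ν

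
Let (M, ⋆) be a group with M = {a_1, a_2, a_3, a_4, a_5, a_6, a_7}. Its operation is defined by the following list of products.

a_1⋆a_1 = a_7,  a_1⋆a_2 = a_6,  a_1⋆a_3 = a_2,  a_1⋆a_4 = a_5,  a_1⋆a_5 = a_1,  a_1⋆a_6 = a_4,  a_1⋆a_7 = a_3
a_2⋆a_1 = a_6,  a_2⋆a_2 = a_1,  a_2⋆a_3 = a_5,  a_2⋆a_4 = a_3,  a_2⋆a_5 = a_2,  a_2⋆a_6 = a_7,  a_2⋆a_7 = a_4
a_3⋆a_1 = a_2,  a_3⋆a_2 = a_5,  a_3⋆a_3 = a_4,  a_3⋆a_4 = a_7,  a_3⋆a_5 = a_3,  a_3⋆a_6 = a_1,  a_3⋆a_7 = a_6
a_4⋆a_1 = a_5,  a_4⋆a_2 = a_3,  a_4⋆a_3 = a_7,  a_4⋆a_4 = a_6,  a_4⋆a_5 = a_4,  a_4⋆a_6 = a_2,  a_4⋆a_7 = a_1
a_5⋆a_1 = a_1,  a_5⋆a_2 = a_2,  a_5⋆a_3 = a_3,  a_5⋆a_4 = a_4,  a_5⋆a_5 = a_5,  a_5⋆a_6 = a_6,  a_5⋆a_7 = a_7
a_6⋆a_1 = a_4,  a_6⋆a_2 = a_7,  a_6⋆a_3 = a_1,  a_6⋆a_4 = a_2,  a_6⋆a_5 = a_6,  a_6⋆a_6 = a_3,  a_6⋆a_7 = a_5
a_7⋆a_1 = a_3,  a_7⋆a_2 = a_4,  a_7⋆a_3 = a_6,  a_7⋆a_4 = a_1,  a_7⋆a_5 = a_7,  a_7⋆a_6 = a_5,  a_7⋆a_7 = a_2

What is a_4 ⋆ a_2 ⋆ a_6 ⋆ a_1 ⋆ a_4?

a_4 ⋆ a_2 = a_3
a_3 ⋆ a_6 = a_1
a_1 ⋆ a_1 = a_7
a_7 ⋆ a_4 = a_1

a_1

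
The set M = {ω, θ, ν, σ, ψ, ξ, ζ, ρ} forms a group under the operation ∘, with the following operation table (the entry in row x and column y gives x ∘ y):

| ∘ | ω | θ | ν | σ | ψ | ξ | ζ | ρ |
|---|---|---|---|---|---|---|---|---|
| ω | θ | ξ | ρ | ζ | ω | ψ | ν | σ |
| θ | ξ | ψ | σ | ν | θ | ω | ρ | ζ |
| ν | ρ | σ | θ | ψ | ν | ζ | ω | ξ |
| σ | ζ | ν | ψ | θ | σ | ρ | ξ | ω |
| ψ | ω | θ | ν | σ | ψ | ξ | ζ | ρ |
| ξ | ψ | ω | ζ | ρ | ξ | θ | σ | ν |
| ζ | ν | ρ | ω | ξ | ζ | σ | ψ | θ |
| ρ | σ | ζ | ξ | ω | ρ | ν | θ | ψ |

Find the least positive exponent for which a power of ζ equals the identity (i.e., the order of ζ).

The identity element is ψ (its row matches the header).
ζ^1 = ζ
ζ^2 = ζ ∘ ζ = ψ
The first power of ζ equal to the identity is ζ^2, so ord(ζ) = 2.

2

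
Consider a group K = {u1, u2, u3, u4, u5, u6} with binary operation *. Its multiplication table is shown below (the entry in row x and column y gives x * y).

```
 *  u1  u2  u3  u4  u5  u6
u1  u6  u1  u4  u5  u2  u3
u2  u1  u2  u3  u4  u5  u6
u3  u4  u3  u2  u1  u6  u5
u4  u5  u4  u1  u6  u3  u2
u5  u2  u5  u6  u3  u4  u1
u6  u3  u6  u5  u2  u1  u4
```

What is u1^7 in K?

u1^1 = u1
u1^2 = u1 * u1 = u6
u1^3 = u6 * u1 = u3
u1^4 = u3 * u1 = u4
u1^5 = u4 * u1 = u5
u1^6 = u5 * u1 = u2
u1^7 = u2 * u1 = u1
(Structurally, K here is isomorphic to the cyclic group Z_6.)

u1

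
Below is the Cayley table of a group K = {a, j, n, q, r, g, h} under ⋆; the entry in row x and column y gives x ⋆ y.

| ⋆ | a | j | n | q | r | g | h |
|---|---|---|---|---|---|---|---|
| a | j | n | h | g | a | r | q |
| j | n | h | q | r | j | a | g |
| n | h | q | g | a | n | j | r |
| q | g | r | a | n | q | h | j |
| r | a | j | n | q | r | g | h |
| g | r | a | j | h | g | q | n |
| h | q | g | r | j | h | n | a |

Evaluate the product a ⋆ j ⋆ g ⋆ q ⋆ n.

a ⋆ j = n
n ⋆ g = j
j ⋆ q = r
r ⋆ n = n
(Structurally, K here is isomorphic to the cyclic group Z_7.)

n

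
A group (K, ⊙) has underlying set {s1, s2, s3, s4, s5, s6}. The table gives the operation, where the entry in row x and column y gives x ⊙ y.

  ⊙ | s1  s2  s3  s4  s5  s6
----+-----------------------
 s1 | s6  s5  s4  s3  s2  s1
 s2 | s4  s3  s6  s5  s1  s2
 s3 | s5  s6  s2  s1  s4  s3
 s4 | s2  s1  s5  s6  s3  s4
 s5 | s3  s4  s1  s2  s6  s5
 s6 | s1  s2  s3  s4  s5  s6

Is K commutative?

No

s2 ⊙ s4 = s5 but s4 ⊙ s2 = s1.
Since s2 and s4 do not commute, K is not abelian.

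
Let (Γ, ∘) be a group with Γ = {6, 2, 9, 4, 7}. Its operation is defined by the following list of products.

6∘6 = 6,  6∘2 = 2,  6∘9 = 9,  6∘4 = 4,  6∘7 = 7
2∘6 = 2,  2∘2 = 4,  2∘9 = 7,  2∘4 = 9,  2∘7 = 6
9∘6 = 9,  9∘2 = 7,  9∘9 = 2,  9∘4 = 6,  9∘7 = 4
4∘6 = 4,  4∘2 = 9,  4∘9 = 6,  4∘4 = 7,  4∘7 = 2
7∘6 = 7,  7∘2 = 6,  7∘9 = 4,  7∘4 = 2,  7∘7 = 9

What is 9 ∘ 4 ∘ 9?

9

9 ∘ 4 = 6
6 ∘ 9 = 9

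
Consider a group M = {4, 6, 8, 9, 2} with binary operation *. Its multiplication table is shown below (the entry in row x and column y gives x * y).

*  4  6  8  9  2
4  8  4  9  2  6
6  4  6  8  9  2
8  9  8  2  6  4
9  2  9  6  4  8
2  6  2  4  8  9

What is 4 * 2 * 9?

9

4 * 2 = 6
6 * 9 = 9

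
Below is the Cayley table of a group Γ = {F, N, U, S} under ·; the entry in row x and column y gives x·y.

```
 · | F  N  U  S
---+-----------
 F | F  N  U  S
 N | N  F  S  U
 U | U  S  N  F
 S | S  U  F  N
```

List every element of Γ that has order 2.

Identity is F. Compute the order of each non-identity element by repeated multiplication:
  N: N → F  (order 2)
  U: U → N → S → F  (order 4)
  S: S → N → U → F  (order 4)
Elements of order 2: {N}.

{N}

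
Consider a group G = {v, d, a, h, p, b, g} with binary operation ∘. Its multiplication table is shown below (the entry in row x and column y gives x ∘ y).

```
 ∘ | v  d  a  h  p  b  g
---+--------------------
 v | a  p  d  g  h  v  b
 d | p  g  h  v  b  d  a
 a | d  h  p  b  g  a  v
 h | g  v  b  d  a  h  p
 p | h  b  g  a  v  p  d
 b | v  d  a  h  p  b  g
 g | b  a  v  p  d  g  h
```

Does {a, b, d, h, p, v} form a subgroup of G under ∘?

p ∘ a = g, which is not in {a, b, d, h, p, v}.
The subset is not closed under ∘, so it is not a subgroup.
(Structurally, G here is isomorphic to the cyclic group Z_7.)

No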